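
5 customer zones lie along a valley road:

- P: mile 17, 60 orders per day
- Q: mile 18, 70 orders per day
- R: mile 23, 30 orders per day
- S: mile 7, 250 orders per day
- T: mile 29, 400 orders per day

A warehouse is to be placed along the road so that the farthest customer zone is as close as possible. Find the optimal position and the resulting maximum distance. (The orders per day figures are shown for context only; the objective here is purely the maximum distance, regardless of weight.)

The 1-center on a line is the midpoint of the two extreme points: leftmost at 7, rightmost at 29.
Optimal location = (7 + 29)/2 = 18; maximum distance = (29 − 7)/2 = 11.

location 18, max distance 11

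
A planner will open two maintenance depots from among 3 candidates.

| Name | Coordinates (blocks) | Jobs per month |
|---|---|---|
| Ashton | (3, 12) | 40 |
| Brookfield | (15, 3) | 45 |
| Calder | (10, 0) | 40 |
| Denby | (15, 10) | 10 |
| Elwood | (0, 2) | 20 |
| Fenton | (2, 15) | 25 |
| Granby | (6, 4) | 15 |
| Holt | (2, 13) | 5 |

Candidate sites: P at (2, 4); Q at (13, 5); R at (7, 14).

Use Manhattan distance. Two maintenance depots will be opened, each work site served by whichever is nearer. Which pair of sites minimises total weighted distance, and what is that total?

{P, Q}, total 1390

Evaluate every pair (each demand assigned to the nearer of the two):
  {P, Q}: total = 1390
  {Q, R}: total = 1430
  {P, R}: total = 1790
Best pair: {P, Q} with total 1390.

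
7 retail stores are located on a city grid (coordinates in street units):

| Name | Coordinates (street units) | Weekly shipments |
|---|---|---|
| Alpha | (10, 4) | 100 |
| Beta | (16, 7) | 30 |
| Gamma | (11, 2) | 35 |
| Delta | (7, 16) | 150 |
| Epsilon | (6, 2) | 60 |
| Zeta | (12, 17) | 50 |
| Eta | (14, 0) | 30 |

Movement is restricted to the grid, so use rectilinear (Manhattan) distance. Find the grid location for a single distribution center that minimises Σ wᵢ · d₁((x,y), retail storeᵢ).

Manhattan distance separates: Σwᵢ(|x−xᵢ|+|y−yᵢ|) = Σwᵢ|x−xᵢ| + Σwᵢ|y−yᵢ|, so x and y are optimised independently as 1-D weighted medians.
Total weight W = 455; half = 227.5.
x-coordinate, sorted with cumulative weight:
  x=6 (Epsilon, w=60) cum 60
  x=7 (Delta, w=150) cum 210
  x=10 (Alpha, w=100) cum 310  ← median
  x=11 (Gamma, w=35) cum 345
  x=12 (Zeta, w=50) cum 395
  x=14 (Eta, w=30) cum 425
  x=16 (Beta, w=30) cum 455
⇒ x* = 10
y-coordinate, sorted with cumulative weight:
  y=0 (Eta, w=30) cum 30
  y=2 (Gamma, w=35) cum 65
  y=2 (Epsilon, w=60) cum 125
  y=4 (Alpha, w=100) cum 225
  y=7 (Beta, w=30) cum 255  ← median
  y=16 (Delta, w=150) cum 405
  y=17 (Zeta, w=50) cum 455
⇒ y* = 7

(10, 7)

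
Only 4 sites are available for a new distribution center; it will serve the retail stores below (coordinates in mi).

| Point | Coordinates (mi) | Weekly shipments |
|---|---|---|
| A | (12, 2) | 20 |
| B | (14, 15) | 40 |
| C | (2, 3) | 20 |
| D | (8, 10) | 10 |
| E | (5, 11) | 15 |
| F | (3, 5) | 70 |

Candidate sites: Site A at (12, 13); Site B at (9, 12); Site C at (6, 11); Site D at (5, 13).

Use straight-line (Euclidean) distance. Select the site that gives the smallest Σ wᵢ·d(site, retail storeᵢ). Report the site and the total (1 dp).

Site C, total 1259.9 mi

Total weighted distance at each candidate:
  Site A (12, 13): total = 1618.1
  Site B (9, 12): total = 1399.7
  Site C (6, 11): total = 1259.9
  Site D (5, 13): total = 1488.0
Minimum is at Site C with total 1259.9 mi.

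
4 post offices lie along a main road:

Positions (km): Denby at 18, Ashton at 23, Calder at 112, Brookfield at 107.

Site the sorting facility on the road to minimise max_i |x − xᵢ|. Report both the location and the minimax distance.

location 65, max distance 47

The 1-center on a line is the midpoint of the two extreme points: leftmost at 18, rightmost at 112.
Optimal location = (18 + 112)/2 = 65; maximum distance = (112 − 18)/2 = 47.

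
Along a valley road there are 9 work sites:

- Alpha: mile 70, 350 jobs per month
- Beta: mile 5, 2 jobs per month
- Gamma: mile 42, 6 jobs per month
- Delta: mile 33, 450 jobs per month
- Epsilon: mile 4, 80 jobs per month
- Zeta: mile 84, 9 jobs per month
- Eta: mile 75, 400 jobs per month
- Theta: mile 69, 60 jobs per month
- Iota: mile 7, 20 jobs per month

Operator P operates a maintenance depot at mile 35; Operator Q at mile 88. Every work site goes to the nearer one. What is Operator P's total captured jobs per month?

The indifferent point is the midpoint (35+88)/2 = 61.5; work sites left of it (closer to Operator P at 35) go to Operator P, those right go to Operator Q.
  Epsilon at 4 (w=80) → Operator P
  Beta at 5 (w=2) → Operator P
  Iota at 7 (w=20) → Operator P
  Delta at 33 (w=450) → Operator P
  Gamma at 42 (w=6) → Operator P
  Theta at 69 (w=60) → Operator Q
  Alpha at 70 (w=350) → Operator Q
  Eta at 75 (w=400) → Operator Q
  Zeta at 84 (w=9) → Operator Q
Operator P captures 558; Operator Q captures 819.

558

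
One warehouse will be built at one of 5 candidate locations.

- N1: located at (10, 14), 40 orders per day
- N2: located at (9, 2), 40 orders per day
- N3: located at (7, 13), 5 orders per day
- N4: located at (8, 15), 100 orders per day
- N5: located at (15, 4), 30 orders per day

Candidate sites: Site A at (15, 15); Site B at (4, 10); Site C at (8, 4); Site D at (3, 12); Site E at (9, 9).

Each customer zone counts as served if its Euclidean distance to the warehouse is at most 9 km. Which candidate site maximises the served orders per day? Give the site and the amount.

Coverage radius r = 9 km; a point is covered iff (Δx)²+(Δy)² ≤ 9² = 81.
  Site A (15, 15): covers {N1, N3, N4} → 145
  Site B (4, 10): covers {N1, N3, N4} → 145
  Site C (8, 4): covers {N2, N5} → 70
  Site D (3, 12): covers {N1, N3, N4} → 145
  Site E (9, 9): covers {N1, N2, N3, N4, N5} → 215
Maximum coverage at Site E: 215 orders per day.

Site E, covering 215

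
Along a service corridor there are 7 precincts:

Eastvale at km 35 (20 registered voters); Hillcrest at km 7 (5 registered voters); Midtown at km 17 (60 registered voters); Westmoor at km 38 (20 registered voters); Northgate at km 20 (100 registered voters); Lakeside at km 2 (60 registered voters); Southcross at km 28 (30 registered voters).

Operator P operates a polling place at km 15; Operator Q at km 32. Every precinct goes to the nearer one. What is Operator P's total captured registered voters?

The indifferent point is the midpoint (15+32)/2 = 23.5; precincts left of it (closer to Operator P at 15) go to Operator P, those right go to Operator Q.
  Lakeside at 2 (w=60) → Operator P
  Hillcrest at 7 (w=5) → Operator P
  Midtown at 17 (w=60) → Operator P
  Northgate at 20 (w=100) → Operator P
  Southcross at 28 (w=30) → Operator Q
  Eastvale at 35 (w=20) → Operator Q
  Westmoor at 38 (w=20) → Operator Q
Operator P captures 225; Operator Q captures 70.

225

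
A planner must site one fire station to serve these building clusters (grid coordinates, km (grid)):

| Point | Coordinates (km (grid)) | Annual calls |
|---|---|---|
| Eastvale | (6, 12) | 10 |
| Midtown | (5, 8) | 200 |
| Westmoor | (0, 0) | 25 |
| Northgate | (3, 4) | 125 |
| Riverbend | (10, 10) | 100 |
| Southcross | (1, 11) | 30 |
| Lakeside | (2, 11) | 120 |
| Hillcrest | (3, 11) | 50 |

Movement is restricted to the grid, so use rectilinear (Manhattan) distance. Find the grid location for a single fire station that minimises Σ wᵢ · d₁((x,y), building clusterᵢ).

(3, 8)

Manhattan distance separates: Σwᵢ(|x−xᵢ|+|y−yᵢ|) = Σwᵢ|x−xᵢ| + Σwᵢ|y−yᵢ|, so x and y are optimised independently as 1-D weighted medians.
Total weight W = 660; half = 330.
x-coordinate, sorted with cumulative weight:
  x=0 (Westmoor, w=25) cum 25
  x=1 (Southcross, w=30) cum 55
  x=2 (Lakeside, w=120) cum 175
  x=3 (Northgate, w=125) cum 300
  x=3 (Hillcrest, w=50) cum 350  ← median
  x=5 (Midtown, w=200) cum 550
  x=6 (Eastvale, w=10) cum 560
  x=10 (Riverbend, w=100) cum 660
⇒ x* = 3
y-coordinate, sorted with cumulative weight:
  y=0 (Westmoor, w=25) cum 25
  y=4 (Northgate, w=125) cum 150
  y=8 (Midtown, w=200) cum 350  ← median
  y=10 (Riverbend, w=100) cum 450
  y=11 (Southcross, w=30) cum 480
  y=11 (Lakeside, w=120) cum 600
  y=11 (Hillcrest, w=50) cum 650
  y=12 (Eastvale, w=10) cum 660
⇒ y* = 8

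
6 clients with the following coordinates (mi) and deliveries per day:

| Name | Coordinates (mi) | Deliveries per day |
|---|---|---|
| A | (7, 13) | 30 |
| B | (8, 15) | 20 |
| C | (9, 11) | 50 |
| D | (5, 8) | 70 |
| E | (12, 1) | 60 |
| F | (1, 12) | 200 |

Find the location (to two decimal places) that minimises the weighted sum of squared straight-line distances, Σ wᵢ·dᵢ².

The minimiser of Σwᵢ‖p−pᵢ‖² is the weighted centroid p* = (Σwᵢpᵢ)/(Σwᵢ).
Σwᵢ = 430.
Σwᵢxᵢ = 30·7 + 20·8 + 50·9 + 70·5 + 60·12 + 200·1 = 2090.
Σwᵢyᵢ = 30·13 + 20·15 + 50·11 + 70·8 + 60·1 + 200·12 = 4260.
x* = 2090/430 = 4.86, y* = 4260/430 = 9.91.

(4.86, 9.91)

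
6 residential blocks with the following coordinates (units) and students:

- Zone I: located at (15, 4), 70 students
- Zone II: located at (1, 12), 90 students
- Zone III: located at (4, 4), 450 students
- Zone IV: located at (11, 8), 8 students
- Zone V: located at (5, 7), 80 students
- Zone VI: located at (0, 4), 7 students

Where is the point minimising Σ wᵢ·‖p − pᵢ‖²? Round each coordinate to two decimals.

(4.86, 5.41)

The minimiser of Σwᵢ‖p−pᵢ‖² is the weighted centroid p* = (Σwᵢpᵢ)/(Σwᵢ).
Σwᵢ = 705.
Σwᵢxᵢ = 70·15 + 90·1 + 450·4 + 8·11 + 80·5 + 7·0 = 3428.
Σwᵢyᵢ = 70·4 + 90·12 + 450·4 + 8·8 + 80·7 + 7·4 = 3812.
x* = 3428/705 = 4.86, y* = 3812/705 = 5.41.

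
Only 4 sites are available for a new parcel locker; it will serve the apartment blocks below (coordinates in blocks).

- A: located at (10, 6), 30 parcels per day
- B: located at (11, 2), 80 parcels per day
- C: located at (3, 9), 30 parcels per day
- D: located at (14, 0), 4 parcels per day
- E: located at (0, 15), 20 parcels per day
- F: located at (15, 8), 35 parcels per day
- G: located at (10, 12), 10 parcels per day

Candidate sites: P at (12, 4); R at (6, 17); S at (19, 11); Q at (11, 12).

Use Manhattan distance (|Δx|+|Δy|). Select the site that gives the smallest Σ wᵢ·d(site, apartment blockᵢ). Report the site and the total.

P, total 1609 blocks

Total weighted distance at each candidate:
  P (12, 4): total = 1609
  R (6, 17): total = 3360
  S (19, 11): total = 3189
  Q (11, 12): total = 1970
Minimum is at P with total 1609 blocks.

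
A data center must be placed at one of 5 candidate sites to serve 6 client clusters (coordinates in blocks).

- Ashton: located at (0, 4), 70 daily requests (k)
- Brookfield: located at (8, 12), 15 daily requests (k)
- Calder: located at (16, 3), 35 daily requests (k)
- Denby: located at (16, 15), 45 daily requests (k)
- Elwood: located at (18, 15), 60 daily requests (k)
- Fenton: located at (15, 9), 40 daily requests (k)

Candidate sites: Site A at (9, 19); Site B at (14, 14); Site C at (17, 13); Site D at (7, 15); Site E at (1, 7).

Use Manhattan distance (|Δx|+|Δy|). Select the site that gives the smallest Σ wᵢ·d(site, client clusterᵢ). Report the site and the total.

Total weighted distance at each candidate:
  Site A (9, 19): total = 4520
  Site B (14, 14): total = 2930
  Site C (17, 13): total = 2910
  Site D (7, 15): total = 3680
  Site E (1, 7): total = 4300
Minimum is at Site C with total 2910 blocks.

Site C, total 2910 blocks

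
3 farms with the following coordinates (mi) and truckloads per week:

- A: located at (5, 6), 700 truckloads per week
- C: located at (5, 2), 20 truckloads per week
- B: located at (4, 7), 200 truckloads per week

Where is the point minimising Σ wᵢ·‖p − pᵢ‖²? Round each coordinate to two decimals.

(4.78, 6.13)

The minimiser of Σwᵢ‖p−pᵢ‖² is the weighted centroid p* = (Σwᵢpᵢ)/(Σwᵢ).
Σwᵢ = 920.
Σwᵢxᵢ = 700·5 + 20·5 + 200·4 = 4400.
Σwᵢyᵢ = 700·6 + 20·2 + 200·7 = 5640.
x* = 4400/920 = 4.78, y* = 5640/920 = 6.13.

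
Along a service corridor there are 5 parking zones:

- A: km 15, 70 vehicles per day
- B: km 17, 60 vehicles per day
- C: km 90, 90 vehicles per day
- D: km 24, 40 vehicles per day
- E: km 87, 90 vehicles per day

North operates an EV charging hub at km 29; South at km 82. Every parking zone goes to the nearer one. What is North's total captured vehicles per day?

The indifferent point is the midpoint (29+82)/2 = 55.5; parking zones left of it (closer to North at 29) go to North, those right go to South.
  A at 15 (w=70) → North
  B at 17 (w=60) → North
  D at 24 (w=40) → North
  E at 87 (w=90) → South
  C at 90 (w=90) → South
North captures 170; South captures 180.

170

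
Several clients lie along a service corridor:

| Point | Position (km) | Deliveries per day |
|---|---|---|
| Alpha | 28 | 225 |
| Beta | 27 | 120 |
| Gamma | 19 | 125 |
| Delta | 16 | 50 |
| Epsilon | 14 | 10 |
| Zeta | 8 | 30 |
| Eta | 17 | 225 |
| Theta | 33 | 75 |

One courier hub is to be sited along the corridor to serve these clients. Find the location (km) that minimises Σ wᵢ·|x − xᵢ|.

x = 19

For a sum of weighted absolute distances on a line, the optimum is the weighted median (not the mean). Total weight W = 860; half-weight = 430.
Sort by position and accumulate weight:
  km 8 (Zeta, w=30) → cum 30
  km 14 (Epsilon, w=10) → cum 40
  km 16 (Delta, w=50) → cum 90
  km 17 (Eta, w=225) → cum 315
  km 19 (Gamma, w=125) → cum 440  ≥ 430 → median here
  km 27 (Beta, w=120) → cum 560
  km 28 (Alpha, w=225) → cum 785
  km 33 (Theta, w=75) → cum 860
Optimal location: km 19.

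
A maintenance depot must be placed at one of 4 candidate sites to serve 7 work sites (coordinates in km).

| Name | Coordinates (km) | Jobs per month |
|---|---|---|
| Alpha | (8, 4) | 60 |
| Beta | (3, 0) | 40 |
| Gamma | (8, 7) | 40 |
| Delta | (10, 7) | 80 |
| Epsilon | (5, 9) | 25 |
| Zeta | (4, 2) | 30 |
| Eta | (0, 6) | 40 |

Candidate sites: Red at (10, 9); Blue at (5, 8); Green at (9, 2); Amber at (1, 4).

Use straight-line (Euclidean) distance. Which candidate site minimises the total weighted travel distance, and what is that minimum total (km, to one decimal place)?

Total weighted distance at each candidate:
  Red (10, 9): total = 1871.5
  Blue (5, 8): total = 1587.2
  Green (9, 2): total = 1744.5
  Amber (1, 4): total = 2020.2
Minimum is at Blue with total 1587.2 km.

Blue, total 1587.2 km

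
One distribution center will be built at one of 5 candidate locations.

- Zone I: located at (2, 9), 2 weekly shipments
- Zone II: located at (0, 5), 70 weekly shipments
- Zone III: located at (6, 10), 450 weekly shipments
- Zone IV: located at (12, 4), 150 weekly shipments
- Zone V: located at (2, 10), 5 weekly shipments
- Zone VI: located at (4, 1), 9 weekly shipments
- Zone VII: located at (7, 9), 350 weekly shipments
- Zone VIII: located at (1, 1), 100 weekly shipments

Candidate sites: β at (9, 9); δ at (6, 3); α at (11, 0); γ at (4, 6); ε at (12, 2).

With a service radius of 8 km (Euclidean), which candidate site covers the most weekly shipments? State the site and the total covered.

Coverage radius r = 8 km; a point is covered iff (Δx)²+(Δy)² ≤ 8² = 64.
  β (9, 9): covers {Zone I, Zone III, Zone IV, Zone V, Zone VII} → 957
  δ (6, 3): covers {Zone I, Zone II, Zone III, Zone IV, Zone VI, Zone VII, Zone VIII} → 1131
  α (11, 0): covers {Zone IV, Zone VI} → 159
  γ (4, 6): covers {Zone I, Zone II, Zone III, Zone V, Zone VI, Zone VII, Zone VIII} → 986
  ε (12, 2): covers {Zone IV} → 150
Maximum coverage at δ: 1131 weekly shipments.

δ, covering 1131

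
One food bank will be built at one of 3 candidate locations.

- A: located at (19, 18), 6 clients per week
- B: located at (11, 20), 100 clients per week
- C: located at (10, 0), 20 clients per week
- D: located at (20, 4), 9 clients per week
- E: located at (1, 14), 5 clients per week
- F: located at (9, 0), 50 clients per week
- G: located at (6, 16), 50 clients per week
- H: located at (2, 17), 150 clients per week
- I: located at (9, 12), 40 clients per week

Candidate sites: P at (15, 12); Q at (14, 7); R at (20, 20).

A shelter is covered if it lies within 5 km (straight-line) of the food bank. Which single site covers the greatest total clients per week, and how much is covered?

R, covering 6

Coverage radius r = 5 km; a point is covered iff (Δx)²+(Δy)² ≤ 5² = 25.
  P (15, 12): covers {none} → 0
  Q (14, 7): covers {none} → 0
  R (20, 20): covers {A} → 6
Maximum coverage at R: 6 clients per week.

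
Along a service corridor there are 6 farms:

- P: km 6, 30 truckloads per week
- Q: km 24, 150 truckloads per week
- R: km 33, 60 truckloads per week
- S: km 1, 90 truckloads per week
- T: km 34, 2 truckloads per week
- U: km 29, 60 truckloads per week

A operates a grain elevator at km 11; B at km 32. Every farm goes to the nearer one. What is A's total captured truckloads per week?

120

The indifferent point is the midpoint (11+32)/2 = 21.5; farms left of it (closer to A at 11) go to A, those right go to B.
  S at 1 (w=90) → A
  P at 6 (w=30) → A
  Q at 24 (w=150) → B
  U at 29 (w=60) → B
  R at 33 (w=60) → B
  T at 34 (w=2) → B
A captures 120; B captures 272.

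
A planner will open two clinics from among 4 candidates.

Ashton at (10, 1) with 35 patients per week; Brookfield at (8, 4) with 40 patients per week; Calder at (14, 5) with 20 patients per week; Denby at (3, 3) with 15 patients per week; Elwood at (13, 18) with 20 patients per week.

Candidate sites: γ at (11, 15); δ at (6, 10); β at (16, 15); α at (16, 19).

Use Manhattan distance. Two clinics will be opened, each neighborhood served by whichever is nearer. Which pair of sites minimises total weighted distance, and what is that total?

{δ, α}, total 1265

Evaluate every pair (each demand assigned to the nearer of the two):
  {δ, α}: total = 1265
  {γ, δ}: total = 1285
  {δ, β}: total = 1285
  {γ, β}: total = 1725
  {γ, α}: total = 1725
  {β, α}: total = 2155
Best pair: {δ, α} with total 1265.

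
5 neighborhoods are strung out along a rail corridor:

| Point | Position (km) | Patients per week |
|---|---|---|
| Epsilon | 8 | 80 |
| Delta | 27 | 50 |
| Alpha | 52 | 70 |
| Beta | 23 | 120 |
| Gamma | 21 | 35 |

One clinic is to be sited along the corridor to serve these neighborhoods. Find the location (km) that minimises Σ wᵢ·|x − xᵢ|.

For a sum of weighted absolute distances on a line, the optimum is the weighted median (not the mean). Total weight W = 355; half-weight = 177.5.
Sort by position and accumulate weight:
  km 8 (Epsilon, w=80) → cum 80
  km 21 (Gamma, w=35) → cum 115
  km 23 (Beta, w=120) → cum 235  ≥ 177.5 → median here
  km 27 (Delta, w=50) → cum 285
  km 52 (Alpha, w=70) → cum 355
Optimal location: km 23.

x = 23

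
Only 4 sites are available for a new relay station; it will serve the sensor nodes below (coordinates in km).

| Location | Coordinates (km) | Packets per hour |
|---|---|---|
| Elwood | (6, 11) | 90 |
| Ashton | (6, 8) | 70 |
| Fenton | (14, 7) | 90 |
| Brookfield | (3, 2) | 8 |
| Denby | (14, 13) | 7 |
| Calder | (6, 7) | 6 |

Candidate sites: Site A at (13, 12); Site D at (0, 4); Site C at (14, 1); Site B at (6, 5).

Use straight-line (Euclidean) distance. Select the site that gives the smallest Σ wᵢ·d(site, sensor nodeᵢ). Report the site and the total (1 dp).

Site B, total 1617.3 km

Total weighted distance at each candidate:
  Site A (13, 12): total = 1834.3
  Site D (0, 4): total = 2808.7
  Site C (14, 1): total = 2669.0
  Site B (6, 5): total = 1617.3
Minimum is at Site B with total 1617.3 km.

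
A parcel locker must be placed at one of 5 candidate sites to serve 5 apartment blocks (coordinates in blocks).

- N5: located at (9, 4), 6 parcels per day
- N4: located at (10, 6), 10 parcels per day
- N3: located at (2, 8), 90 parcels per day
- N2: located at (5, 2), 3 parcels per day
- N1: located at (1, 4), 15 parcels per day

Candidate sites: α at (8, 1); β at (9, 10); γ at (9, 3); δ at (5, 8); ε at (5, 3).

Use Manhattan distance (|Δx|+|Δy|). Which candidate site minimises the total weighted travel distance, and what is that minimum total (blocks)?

δ, total 526 blocks

Total weighted distance at each candidate:
  α (8, 1): total = 1426
  β (9, 10): total = 1142
  γ (9, 3): total = 1276
  δ (5, 8): total = 526
  ε (5, 3): total = 908
Minimum is at δ with total 526 blocks.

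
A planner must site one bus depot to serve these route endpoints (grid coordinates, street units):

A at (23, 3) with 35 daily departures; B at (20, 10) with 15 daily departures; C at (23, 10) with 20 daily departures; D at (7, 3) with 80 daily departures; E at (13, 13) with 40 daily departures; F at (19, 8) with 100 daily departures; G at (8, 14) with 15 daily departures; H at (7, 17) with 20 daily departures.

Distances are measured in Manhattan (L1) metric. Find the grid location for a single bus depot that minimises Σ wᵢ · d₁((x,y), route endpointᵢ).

Manhattan distance separates: Σwᵢ(|x−xᵢ|+|y−yᵢ|) = Σwᵢ|x−xᵢ| + Σwᵢ|y−yᵢ|, so x and y are optimised independently as 1-D weighted medians.
Total weight W = 325; half = 162.5.
x-coordinate, sorted with cumulative weight:
  x=7 (D, w=80) cum 80
  x=7 (H, w=20) cum 100
  x=8 (G, w=15) cum 115
  x=13 (E, w=40) cum 155
  x=19 (F, w=100) cum 255  ← median
  x=20 (B, w=15) cum 270
  x=23 (A, w=35) cum 305
  x=23 (C, w=20) cum 325
⇒ x* = 19
y-coordinate, sorted with cumulative weight:
  y=3 (A, w=35) cum 35
  y=3 (D, w=80) cum 115
  y=8 (F, w=100) cum 215  ← median
  y=10 (B, w=15) cum 230
  y=10 (C, w=20) cum 250
  y=13 (E, w=40) cum 290
  y=14 (G, w=15) cum 305
  y=17 (H, w=20) cum 325
⇒ y* = 8

(19, 8)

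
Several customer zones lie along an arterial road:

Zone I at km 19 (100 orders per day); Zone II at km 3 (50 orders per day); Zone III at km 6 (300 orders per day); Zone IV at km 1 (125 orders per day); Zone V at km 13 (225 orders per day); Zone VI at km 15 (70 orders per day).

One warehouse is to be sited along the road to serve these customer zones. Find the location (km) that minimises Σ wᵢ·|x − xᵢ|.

x = 6

For a sum of weighted absolute distances on a line, the optimum is the weighted median (not the mean). Total weight W = 870; half-weight = 435.
Sort by position and accumulate weight:
  km 1 (Zone IV, w=125) → cum 125
  km 3 (Zone II, w=50) → cum 175
  km 6 (Zone III, w=300) → cum 475  ≥ 435 → median here
  km 13 (Zone V, w=225) → cum 700
  km 15 (Zone VI, w=70) → cum 770
  km 19 (Zone I, w=100) → cum 870
Optimal location: km 6.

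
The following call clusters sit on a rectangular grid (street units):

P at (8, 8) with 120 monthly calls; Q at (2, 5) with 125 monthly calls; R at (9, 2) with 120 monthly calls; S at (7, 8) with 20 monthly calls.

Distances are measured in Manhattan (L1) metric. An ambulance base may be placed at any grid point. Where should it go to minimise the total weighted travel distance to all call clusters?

Manhattan distance separates: Σwᵢ(|x−xᵢ|+|y−yᵢ|) = Σwᵢ|x−xᵢ| + Σwᵢ|y−yᵢ|, so x and y are optimised independently as 1-D weighted medians.
Total weight W = 385; half = 192.5.
x-coordinate, sorted with cumulative weight:
  x=2 (Q, w=125) cum 125
  x=7 (S, w=20) cum 145
  x=8 (P, w=120) cum 265  ← median
  x=9 (R, w=120) cum 385
⇒ x* = 8
y-coordinate, sorted with cumulative weight:
  y=2 (R, w=120) cum 120
  y=5 (Q, w=125) cum 245  ← median
  y=8 (P, w=120) cum 365
  y=8 (S, w=20) cum 385
⇒ y* = 5

(8, 5)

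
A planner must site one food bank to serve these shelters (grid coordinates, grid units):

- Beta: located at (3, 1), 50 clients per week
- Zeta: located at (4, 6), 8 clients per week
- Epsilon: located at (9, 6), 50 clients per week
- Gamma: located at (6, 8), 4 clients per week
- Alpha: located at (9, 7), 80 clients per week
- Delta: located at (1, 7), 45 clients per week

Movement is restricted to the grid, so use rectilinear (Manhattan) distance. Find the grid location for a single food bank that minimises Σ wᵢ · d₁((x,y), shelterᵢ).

Manhattan distance separates: Σwᵢ(|x−xᵢ|+|y−yᵢ|) = Σwᵢ|x−xᵢ| + Σwᵢ|y−yᵢ|, so x and y are optimised independently as 1-D weighted medians.
Total weight W = 237; half = 118.5.
x-coordinate, sorted with cumulative weight:
  x=1 (Delta, w=45) cum 45
  x=3 (Beta, w=50) cum 95
  x=4 (Zeta, w=8) cum 103
  x=6 (Gamma, w=4) cum 107
  x=9 (Epsilon, w=50) cum 157  ← median
  x=9 (Alpha, w=80) cum 237
⇒ x* = 9
y-coordinate, sorted with cumulative weight:
  y=1 (Beta, w=50) cum 50
  y=6 (Zeta, w=8) cum 58
  y=6 (Epsilon, w=50) cum 108
  y=7 (Alpha, w=80) cum 188  ← median
  y=7 (Delta, w=45) cum 233
  y=8 (Gamma, w=4) cum 237
⇒ y* = 7

(9, 7)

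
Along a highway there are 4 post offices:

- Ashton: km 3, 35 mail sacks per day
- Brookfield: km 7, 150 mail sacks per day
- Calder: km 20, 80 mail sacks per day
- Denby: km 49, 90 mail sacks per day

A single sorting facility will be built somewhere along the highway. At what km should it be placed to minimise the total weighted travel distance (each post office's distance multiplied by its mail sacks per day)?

x = 7

For a sum of weighted absolute distances on a line, the optimum is the weighted median (not the mean). Total weight W = 355; half-weight = 177.5.
Sort by position and accumulate weight:
  km 3 (Ashton, w=35) → cum 35
  km 7 (Brookfield, w=150) → cum 185  ≥ 177.5 → median here
  km 20 (Calder, w=80) → cum 265
  km 49 (Denby, w=90) → cum 355
Optimal location: km 7.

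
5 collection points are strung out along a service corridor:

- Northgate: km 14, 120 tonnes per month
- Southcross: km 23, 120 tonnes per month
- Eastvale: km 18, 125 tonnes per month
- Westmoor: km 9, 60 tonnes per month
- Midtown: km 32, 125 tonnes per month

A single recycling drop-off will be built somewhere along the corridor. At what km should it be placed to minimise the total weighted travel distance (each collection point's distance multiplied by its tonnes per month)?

x = 18

For a sum of weighted absolute distances on a line, the optimum is the weighted median (not the mean). Total weight W = 550; half-weight = 275.
Sort by position and accumulate weight:
  km 9 (Westmoor, w=60) → cum 60
  km 14 (Northgate, w=120) → cum 180
  km 18 (Eastvale, w=125) → cum 305  ≥ 275 → median here
  km 23 (Southcross, w=120) → cum 425
  km 32 (Midtown, w=125) → cum 550
Optimal location: km 18.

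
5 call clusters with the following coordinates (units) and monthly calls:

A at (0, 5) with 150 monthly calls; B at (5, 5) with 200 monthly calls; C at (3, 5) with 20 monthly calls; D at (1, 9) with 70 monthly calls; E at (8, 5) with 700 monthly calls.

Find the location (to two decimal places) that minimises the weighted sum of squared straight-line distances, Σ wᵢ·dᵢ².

(5.90, 5.25)

The minimiser of Σwᵢ‖p−pᵢ‖² is the weighted centroid p* = (Σwᵢpᵢ)/(Σwᵢ).
Σwᵢ = 1140.
Σwᵢxᵢ = 150·0 + 200·5 + 20·3 + 70·1 + 700·8 = 6730.
Σwᵢyᵢ = 150·5 + 200·5 + 20·5 + 70·9 + 700·5 = 5980.
x* = 6730/1140 = 5.90, y* = 5980/1140 = 5.25.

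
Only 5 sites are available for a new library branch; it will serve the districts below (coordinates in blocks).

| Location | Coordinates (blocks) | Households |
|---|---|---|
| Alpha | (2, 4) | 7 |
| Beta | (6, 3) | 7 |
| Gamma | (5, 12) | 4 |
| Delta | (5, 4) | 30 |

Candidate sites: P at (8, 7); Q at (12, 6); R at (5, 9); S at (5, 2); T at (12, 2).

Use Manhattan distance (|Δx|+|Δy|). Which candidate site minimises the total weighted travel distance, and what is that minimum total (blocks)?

Total weighted distance at each candidate:
  P (8, 7): total = 317
  Q (12, 6): total = 469
  R (5, 9): total = 267
  S (5, 2): total = 149
  T (12, 2): total = 471
Minimum is at S with total 149 blocks.

S, total 149 blocks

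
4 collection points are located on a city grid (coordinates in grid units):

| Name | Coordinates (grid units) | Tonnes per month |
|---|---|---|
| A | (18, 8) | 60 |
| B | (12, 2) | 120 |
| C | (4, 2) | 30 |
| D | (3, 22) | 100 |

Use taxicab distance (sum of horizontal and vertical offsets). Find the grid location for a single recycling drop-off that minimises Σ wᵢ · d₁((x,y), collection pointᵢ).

Manhattan distance separates: Σwᵢ(|x−xᵢ|+|y−yᵢ|) = Σwᵢ|x−xᵢ| + Σwᵢ|y−yᵢ|, so x and y are optimised independently as 1-D weighted medians.
Total weight W = 310; half = 155.
x-coordinate, sorted with cumulative weight:
  x=3 (D, w=100) cum 100
  x=4 (C, w=30) cum 130
  x=12 (B, w=120) cum 250  ← median
  x=18 (A, w=60) cum 310
⇒ x* = 12
y-coordinate, sorted with cumulative weight:
  y=2 (B, w=120) cum 120
  y=2 (C, w=30) cum 150
  y=8 (A, w=60) cum 210  ← median
  y=22 (D, w=100) cum 310
⇒ y* = 8

(12, 8)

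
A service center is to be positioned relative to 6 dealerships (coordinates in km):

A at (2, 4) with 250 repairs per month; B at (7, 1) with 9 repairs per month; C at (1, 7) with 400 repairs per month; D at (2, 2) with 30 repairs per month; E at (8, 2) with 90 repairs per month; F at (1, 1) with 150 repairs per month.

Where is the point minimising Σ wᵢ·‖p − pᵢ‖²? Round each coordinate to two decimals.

The minimiser of Σwᵢ‖p−pᵢ‖² is the weighted centroid p* = (Σwᵢpᵢ)/(Σwᵢ).
Σwᵢ = 929.
Σwᵢxᵢ = 250·2 + 9·7 + 400·1 + 30·2 + 90·8 + 150·1 = 1893.
Σwᵢyᵢ = 250·4 + 9·1 + 400·7 + 30·2 + 90·2 + 150·1 = 4199.
x* = 1893/929 = 2.04, y* = 4199/929 = 4.52.

(2.04, 4.52)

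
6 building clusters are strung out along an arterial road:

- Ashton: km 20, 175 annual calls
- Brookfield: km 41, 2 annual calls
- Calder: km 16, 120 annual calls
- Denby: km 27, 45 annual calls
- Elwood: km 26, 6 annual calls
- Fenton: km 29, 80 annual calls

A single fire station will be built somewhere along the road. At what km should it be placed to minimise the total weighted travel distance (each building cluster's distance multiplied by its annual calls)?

For a sum of weighted absolute distances on a line, the optimum is the weighted median (not the mean). Total weight W = 428; half-weight = 214.
Sort by position and accumulate weight:
  km 16 (Calder, w=120) → cum 120
  km 20 (Ashton, w=175) → cum 295  ≥ 214 → median here
  km 26 (Elwood, w=6) → cum 301
  km 27 (Denby, w=45) → cum 346
  km 29 (Fenton, w=80) → cum 426
  km 41 (Brookfield, w=2) → cum 428
Optimal location: km 20.

x = 20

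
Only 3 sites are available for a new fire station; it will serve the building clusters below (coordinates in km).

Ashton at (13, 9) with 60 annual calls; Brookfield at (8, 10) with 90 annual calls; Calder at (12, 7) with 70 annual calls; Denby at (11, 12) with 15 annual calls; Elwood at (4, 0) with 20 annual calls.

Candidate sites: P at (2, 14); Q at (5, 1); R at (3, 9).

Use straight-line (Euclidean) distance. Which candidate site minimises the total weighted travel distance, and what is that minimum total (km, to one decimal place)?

Total weighted distance at each candidate:
  P (2, 14): total = 2649.6
  Q (5, 1): total = 2394.2
  R (3, 9): total = 2013.5
Minimum is at R with total 2013.5 km.

R, total 2013.5 km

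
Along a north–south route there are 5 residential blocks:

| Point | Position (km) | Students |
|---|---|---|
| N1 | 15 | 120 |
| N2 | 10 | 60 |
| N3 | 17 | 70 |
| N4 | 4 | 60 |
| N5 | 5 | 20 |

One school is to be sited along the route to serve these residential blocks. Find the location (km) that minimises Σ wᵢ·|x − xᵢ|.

x = 15

For a sum of weighted absolute distances on a line, the optimum is the weighted median (not the mean). Total weight W = 330; half-weight = 165.
Sort by position and accumulate weight:
  km 4 (N4, w=60) → cum 60
  km 5 (N5, w=20) → cum 80
  km 10 (N2, w=60) → cum 140
  km 15 (N1, w=120) → cum 260  ≥ 165 → median here
  km 17 (N3, w=70) → cum 330
Optimal location: km 15.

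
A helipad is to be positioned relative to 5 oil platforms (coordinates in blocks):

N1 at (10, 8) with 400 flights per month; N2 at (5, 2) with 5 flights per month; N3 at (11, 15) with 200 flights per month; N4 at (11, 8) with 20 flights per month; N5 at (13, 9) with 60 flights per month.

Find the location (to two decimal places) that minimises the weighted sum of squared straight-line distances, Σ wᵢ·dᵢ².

(10.55, 10.09)

The minimiser of Σwᵢ‖p−pᵢ‖² is the weighted centroid p* = (Σwᵢpᵢ)/(Σwᵢ).
Σwᵢ = 685.
Σwᵢxᵢ = 400·10 + 5·5 + 200·11 + 20·11 + 60·13 = 7225.
Σwᵢyᵢ = 400·8 + 5·2 + 200·15 + 20·8 + 60·9 = 6910.
x* = 7225/685 = 10.55, y* = 6910/685 = 10.09.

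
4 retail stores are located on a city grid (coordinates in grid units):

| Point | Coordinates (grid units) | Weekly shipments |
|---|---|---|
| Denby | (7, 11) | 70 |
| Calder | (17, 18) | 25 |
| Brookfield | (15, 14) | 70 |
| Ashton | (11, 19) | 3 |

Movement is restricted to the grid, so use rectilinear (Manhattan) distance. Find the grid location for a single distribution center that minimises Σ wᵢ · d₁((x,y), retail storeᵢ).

Manhattan distance separates: Σwᵢ(|x−xᵢ|+|y−yᵢ|) = Σwᵢ|x−xᵢ| + Σwᵢ|y−yᵢ|, so x and y are optimised independently as 1-D weighted medians.
Total weight W = 168; half = 84.
x-coordinate, sorted with cumulative weight:
  x=7 (Denby, w=70) cum 70
  x=11 (Ashton, w=3) cum 73
  x=15 (Brookfield, w=70) cum 143  ← median
  x=17 (Calder, w=25) cum 168
⇒ x* = 15
y-coordinate, sorted with cumulative weight:
  y=11 (Denby, w=70) cum 70
  y=14 (Brookfield, w=70) cum 140  ← median
  y=18 (Calder, w=25) cum 165
  y=19 (Ashton, w=3) cum 168
⇒ y* = 14

(15, 14)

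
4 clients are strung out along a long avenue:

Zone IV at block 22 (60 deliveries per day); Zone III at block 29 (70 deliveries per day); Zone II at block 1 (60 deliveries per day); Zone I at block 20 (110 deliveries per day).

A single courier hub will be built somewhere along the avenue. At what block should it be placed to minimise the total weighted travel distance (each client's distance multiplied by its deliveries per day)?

For a sum of weighted absolute distances on a line, the optimum is the weighted median (not the mean). Total weight W = 300; half-weight = 150.
Sort by position and accumulate weight:
  block 1 (Zone II, w=60) → cum 60
  block 20 (Zone I, w=110) → cum 170  ≥ 150 → median here
  block 22 (Zone IV, w=60) → cum 230
  block 29 (Zone III, w=70) → cum 300
Optimal location: block 20.

x = 20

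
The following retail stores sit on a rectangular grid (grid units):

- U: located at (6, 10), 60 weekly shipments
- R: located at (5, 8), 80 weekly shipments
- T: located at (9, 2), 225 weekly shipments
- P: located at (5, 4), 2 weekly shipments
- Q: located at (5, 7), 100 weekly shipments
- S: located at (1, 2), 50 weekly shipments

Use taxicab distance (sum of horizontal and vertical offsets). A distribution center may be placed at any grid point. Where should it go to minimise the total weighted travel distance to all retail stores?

(6, 2)

Manhattan distance separates: Σwᵢ(|x−xᵢ|+|y−yᵢ|) = Σwᵢ|x−xᵢ| + Σwᵢ|y−yᵢ|, so x and y are optimised independently as 1-D weighted medians.
Total weight W = 517; half = 258.5.
x-coordinate, sorted with cumulative weight:
  x=1 (S, w=50) cum 50
  x=5 (R, w=80) cum 130
  x=5 (P, w=2) cum 132
  x=5 (Q, w=100) cum 232
  x=6 (U, w=60) cum 292  ← median
  x=9 (T, w=225) cum 517
⇒ x* = 6
y-coordinate, sorted with cumulative weight:
  y=2 (T, w=225) cum 225
  y=2 (S, w=50) cum 275  ← median
  y=4 (P, w=2) cum 277
  y=7 (Q, w=100) cum 377
  y=8 (R, w=80) cum 457
  y=10 (U, w=60) cum 517
⇒ y* = 2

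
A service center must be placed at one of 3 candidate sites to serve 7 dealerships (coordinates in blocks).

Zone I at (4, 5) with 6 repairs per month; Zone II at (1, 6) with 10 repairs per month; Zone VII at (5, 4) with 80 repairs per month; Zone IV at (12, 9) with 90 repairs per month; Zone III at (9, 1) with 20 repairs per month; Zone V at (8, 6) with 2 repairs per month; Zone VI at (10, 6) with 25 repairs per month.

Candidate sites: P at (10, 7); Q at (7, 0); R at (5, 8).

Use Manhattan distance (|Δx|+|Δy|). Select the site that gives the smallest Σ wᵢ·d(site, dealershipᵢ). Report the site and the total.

P, total 1319 blocks

Total weighted distance at each candidate:
  P (10, 7): total = 1319
  Q (7, 0): total = 2207
  R (5, 8): total = 1529
Minimum is at P with total 1319 blocks.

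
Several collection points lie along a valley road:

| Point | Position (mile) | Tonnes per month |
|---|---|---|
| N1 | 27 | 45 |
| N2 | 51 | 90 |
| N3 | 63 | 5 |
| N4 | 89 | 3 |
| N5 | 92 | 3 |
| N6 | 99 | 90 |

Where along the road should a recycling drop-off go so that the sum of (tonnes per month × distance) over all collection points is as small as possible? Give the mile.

For a sum of weighted absolute distances on a line, the optimum is the weighted median (not the mean). Total weight W = 236; half-weight = 118.
Sort by position and accumulate weight:
  mile 27 (N1, w=45) → cum 45
  mile 51 (N2, w=90) → cum 135  ≥ 118 → median here
  mile 63 (N3, w=5) → cum 140
  mile 89 (N4, w=3) → cum 143
  mile 92 (N5, w=3) → cum 146
  mile 99 (N6, w=90) → cum 236
Optimal location: mile 51.

x = 51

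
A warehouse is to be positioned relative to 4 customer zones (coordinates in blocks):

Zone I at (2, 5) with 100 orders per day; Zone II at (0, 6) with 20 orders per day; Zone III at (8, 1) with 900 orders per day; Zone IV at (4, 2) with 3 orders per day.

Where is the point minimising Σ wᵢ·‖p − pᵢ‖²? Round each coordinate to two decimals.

(7.25, 1.49)

The minimiser of Σwᵢ‖p−pᵢ‖² is the weighted centroid p* = (Σwᵢpᵢ)/(Σwᵢ).
Σwᵢ = 1023.
Σwᵢxᵢ = 100·2 + 20·0 + 900·8 + 3·4 = 7412.
Σwᵢyᵢ = 100·5 + 20·6 + 900·1 + 3·2 = 1526.
x* = 7412/1023 = 7.25, y* = 1526/1023 = 1.49.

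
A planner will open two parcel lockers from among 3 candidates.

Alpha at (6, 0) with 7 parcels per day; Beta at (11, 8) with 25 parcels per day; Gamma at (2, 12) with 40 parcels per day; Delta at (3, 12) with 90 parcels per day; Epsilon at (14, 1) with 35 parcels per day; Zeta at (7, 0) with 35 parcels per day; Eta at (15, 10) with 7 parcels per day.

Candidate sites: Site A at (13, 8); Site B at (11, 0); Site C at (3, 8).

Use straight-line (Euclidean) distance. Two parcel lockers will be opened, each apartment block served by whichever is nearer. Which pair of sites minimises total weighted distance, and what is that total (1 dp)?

Evaluate every pair (each demand assigned to the nearer of the two):
  {Site B, Site C}: total = 1086.0
  {Site A, Site C}: total = 1215.1
  {Site A, Site B}: total = 1793.0
Best pair: {Site B, Site C} with total 1086.0.

{Site B, Site C}, total 1086.0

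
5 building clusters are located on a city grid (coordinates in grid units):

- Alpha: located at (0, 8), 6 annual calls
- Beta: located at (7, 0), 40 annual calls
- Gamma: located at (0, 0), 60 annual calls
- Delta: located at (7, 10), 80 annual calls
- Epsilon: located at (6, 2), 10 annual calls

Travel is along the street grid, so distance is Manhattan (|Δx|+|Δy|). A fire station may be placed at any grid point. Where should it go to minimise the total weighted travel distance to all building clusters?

Manhattan distance separates: Σwᵢ(|x−xᵢ|+|y−yᵢ|) = Σwᵢ|x−xᵢ| + Σwᵢ|y−yᵢ|, so x and y are optimised independently as 1-D weighted medians.
Total weight W = 196; half = 98.
x-coordinate, sorted with cumulative weight:
  x=0 (Alpha, w=6) cum 6
  x=0 (Gamma, w=60) cum 66
  x=6 (Epsilon, w=10) cum 76
  x=7 (Beta, w=40) cum 116  ← median
  x=7 (Delta, w=80) cum 196
⇒ x* = 7
y-coordinate, sorted with cumulative weight:
  y=0 (Beta, w=40) cum 40
  y=0 (Gamma, w=60) cum 100  ← median
  y=2 (Epsilon, w=10) cum 110
  y=8 (Alpha, w=6) cum 116
  y=10 (Delta, w=80) cum 196
⇒ y* = 0

(7, 0)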